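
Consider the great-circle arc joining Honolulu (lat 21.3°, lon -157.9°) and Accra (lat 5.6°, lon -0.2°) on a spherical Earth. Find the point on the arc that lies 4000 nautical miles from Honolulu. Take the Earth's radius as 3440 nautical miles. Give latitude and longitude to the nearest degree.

Convert each endpoint to a unit vector on the sphere (x = cos φ cos λ, y = cos φ sin λ, z = sin φ).
The central angle between the endpoints is δ = arccos(p₁·p₂) ≈ 2.536 rad (145.3°). The total great-circle distance is δ·R ≈ 2.536 × 3440 ≈ 8726 nmi, so the target fraction is f = 4000/8726 ≈ 0.458.
Interpolate at f ≈ 0.458 with slerp weights a = sin((1−f)δ)/sin δ ≈ 1.724, b = sin(fδ)/sin δ ≈ 1.614.
p = a·p₁ + b·p₂ ≈ (0.118, -0.610, 0.784); φ = arcsin(p_z) ≈ 51.60°, λ = atan2(p_y, p_x) ≈ -79.07°.

≈ lat 52°, lon -79°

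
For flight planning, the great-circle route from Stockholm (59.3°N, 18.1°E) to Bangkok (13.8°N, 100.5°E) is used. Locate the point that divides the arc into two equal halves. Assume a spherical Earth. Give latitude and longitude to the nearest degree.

≈ 44°N, 75°E

Convert each endpoint to a unit vector on the sphere (x = cos φ cos λ, y = cos φ sin λ, z = sin φ).
The central angle between the endpoints is δ = arccos(p₁·p₂) ≈ 1.297 rad (74.3°).
Interpolate at f = 1/2 with slerp weights a = sin((1−f)δ)/sin δ ≈ 0.627, b = sin(fδ)/sin δ ≈ 0.627.
p = a·p₁ + b·p₂ ≈ (0.193, 0.698, 0.689); φ = arcsin(p_z) ≈ 43.55°, λ = atan2(p_y, p_x) ≈ 74.52°.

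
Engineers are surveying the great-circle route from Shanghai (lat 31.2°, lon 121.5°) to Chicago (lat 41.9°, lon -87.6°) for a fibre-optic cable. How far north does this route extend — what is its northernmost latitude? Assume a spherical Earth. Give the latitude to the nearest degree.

≈ 72°

The great circle lies in the plane with unit normal n̂ = (p₁ × p₂)/|p₁ × p₂|.
Here n̂_z ≈ +0.317; the vertex latitude is φ_max = arccos|n̂_z| ≈ 71.5°.
Check via Clairaut: cos φ_max = |cos φ₁| · sin C = cos(31.2°)·sin(21.7°) ≈ 0.317, again giving ≈ 71.5°.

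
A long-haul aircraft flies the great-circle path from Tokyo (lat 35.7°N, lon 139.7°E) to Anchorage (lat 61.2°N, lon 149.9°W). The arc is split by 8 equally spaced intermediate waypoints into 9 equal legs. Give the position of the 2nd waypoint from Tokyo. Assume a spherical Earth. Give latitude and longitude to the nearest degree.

≈ lat 44°N, lon 149°E

Convert each endpoint to a unit vector on the sphere (x = cos φ cos λ, y = cos φ sin λ, z = sin φ).
The central angle between the endpoints is δ = arccos(p₁·p₂) ≈ 0.873 rad (50.0°).
Interpolate at f = 2/9 with slerp weights a = sin((1−f)δ)/sin δ ≈ 0.820, b = sin(fδ)/sin δ ≈ 0.252.
p = a·p₁ + b·p₂ ≈ (-0.612, 0.370, 0.699); φ = arcsin(p_z) ≈ 44.32°, λ = atan2(p_y, p_x) ≈ 148.88°.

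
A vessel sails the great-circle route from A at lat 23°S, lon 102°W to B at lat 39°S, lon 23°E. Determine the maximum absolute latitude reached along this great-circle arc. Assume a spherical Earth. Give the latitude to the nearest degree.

≈ 54°S

The great circle lies in the plane with unit normal n̂ = (p₁ × p₂)/|p₁ × p₂|.
Here n̂_z ≈ +0.594; the vertex latitude is φ_max = arccos|n̂_z| ≈ 53.6°.
Check via Clairaut: cos φ_max = |cos φ₁| · sin C = cos(23.0°)·sin(139.8°) ≈ 0.594, again giving ≈ 53.6°.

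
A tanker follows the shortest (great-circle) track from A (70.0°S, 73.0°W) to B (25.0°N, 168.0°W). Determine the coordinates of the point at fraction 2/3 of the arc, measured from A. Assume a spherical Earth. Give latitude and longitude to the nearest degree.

≈ (11°S, 154°W)

The haversine formula gives a central angle δ ≈ 2.009 rad (115.1°) between the endpoints.
Interpolate at f = 2/3 with slerp weights a = sin((1−f)δ)/sin δ ≈ 0.685, b = sin(fδ)/sin δ ≈ 1.075.
p = a·p₁ + b·p₂ ≈ (-0.884, -0.427, -0.190); φ = arcsin(p_z) ≈ -10.94°, λ = atan2(p_y, p_x) ≈ -154.24°.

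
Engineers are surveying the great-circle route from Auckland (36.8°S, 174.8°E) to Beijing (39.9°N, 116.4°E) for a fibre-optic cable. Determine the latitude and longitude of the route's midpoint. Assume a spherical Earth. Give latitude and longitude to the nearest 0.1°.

The haversine formula gives a central angle δ ≈ 1.633 rad (93.6°) between the endpoints.
Interpolate at f = 1/2 with slerp weights a = sin((1−f)δ)/sin δ ≈ 0.730, b = sin(fδ)/sin δ ≈ 0.730.
p = a·p₁ + b·p₂ ≈ (-0.831, 0.555, 0.031); φ = arcsin(p_z) ≈ 1.78°, λ = atan2(p_y, p_x) ≈ 146.29°.

≈ 1.8°N, 146.3°E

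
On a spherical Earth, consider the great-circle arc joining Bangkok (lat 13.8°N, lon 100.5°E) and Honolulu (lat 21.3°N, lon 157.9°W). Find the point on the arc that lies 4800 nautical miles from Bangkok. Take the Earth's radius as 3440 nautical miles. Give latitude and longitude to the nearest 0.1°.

≈ lat 25.1°N, lon 174.3°W

Convert each endpoint to a unit vector on the sphere (x = cos φ cos λ, y = cos φ sin λ, z = sin φ).
The central angle between the endpoints is δ = arccos(p₁·p₂) ≈ 1.666 rad (95.5°). The total great-circle distance is δ·R ≈ 1.666 × 3440 ≈ 5732 nmi, so the target fraction is f = 4800/5732 ≈ 0.837.
Interpolate at f ≈ 0.837 with slerp weights a = sin((1−f)δ)/sin δ ≈ 0.269, b = sin(fδ)/sin δ ≈ 0.989.
p = a·p₁ + b·p₂ ≈ (-0.901, -0.090, 0.423); φ = arcsin(p_z) ≈ 25.05°, λ = atan2(p_y, p_x) ≈ -174.30°.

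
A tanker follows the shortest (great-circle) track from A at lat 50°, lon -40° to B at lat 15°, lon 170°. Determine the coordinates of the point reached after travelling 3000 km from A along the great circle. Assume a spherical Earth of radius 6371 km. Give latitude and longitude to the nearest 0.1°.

Convert each endpoint to a unit vector on the sphere (x = cos φ cos λ, y = cos φ sin λ, z = sin φ).
The central angle between the endpoints is δ = arccos(p₁·p₂) ≈ 1.917 rad (109.8°). The total great-circle distance is δ·R ≈ 1.917 × 6371 ≈ 12214 km, so the target fraction is f = 3000/12214 ≈ 0.246.
Interpolate at f ≈ 0.246 with slerp weights a = sin((1−f)δ)/sin δ ≈ 1.055, b = sin(fδ)/sin δ ≈ 0.482.
p = a·p₁ + b·p₂ ≈ (0.061, -0.355, 0.933); φ = arcsin(p_z) ≈ 68.89°, λ = atan2(p_y, p_x) ≈ -80.31°.

≈ lat 68.9°, lon -80.3°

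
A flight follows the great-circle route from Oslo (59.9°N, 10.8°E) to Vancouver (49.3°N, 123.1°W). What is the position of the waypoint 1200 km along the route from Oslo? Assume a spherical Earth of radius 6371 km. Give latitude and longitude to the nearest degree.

≈ 68°N, 5°W

Write both endpoints as unit vectors p₁, p₂ with components (cos φ cos λ, cos φ sin λ, sin φ).
The central angle between the endpoints is δ = arccos(p₁·p₂) ≈ 1.127 rad (64.6°). The total great-circle distance is δ·R ≈ 1.127 × 6371 ≈ 7182 km, so the target fraction is f = 1200/7182 ≈ 0.167.
Interpolate at f ≈ 0.167 with slerp weights a = sin((1−f)δ)/sin δ ≈ 0.893, b = sin(fδ)/sin δ ≈ 0.207.
p = a·p₁ + b·p₂ ≈ (0.366, -0.029, 0.930); φ = arcsin(p_z) ≈ 68.44°, λ = atan2(p_y, p_x) ≈ -4.57°.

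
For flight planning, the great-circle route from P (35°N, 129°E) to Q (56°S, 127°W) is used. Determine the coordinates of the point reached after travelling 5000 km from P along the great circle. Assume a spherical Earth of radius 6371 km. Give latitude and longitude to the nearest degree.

Write both endpoints as unit vectors p₁, p₂ with components (cos φ cos λ, cos φ sin λ, sin φ).
The central angle between the endpoints is δ = arccos(p₁·p₂) ≈ 2.197 rad (125.9°). The total great-circle distance is δ·R ≈ 2.197 × 6371 ≈ 13999 km, so the target fraction is f = 5000/13999 ≈ 0.357.
Interpolate at f ≈ 0.357 with slerp weights a = sin((1−f)δ)/sin δ ≈ 1.219, b = sin(fδ)/sin δ ≈ 0.872.
p = a·p₁ + b·p₂ ≈ (-0.922, 0.386, -0.024); φ = arcsin(p_z) ≈ -1.38°, λ = atan2(p_y, p_x) ≈ 157.26°.

≈ (1°S, 157°E)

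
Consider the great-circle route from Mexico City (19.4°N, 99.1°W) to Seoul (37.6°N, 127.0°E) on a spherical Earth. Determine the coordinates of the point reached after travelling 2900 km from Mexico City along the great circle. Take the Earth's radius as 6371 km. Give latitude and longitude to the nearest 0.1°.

Convert each endpoint to a unit vector on the sphere (x = cos φ cos λ, y = cos φ sin λ, z = sin φ).
The central angle between the endpoints is δ = arccos(p₁·p₂) ≈ 1.892 rad (108.4°). The total great-circle distance is δ·R ≈ 1.892 × 6371 ≈ 12053 km, so the target fraction is f = 2900/12053 ≈ 0.241.
Interpolate at f ≈ 0.241 with slerp weights a = sin((1−f)δ)/sin δ ≈ 1.044, b = sin(fδ)/sin δ ≈ 0.463.
p = a·p₁ + b·p₂ ≈ (-0.377, -0.680, 0.630); φ = arcsin(p_z) ≈ 39.02°, λ = atan2(p_y, p_x) ≈ -119.00°.

≈ (39.0°N, 119.0°W)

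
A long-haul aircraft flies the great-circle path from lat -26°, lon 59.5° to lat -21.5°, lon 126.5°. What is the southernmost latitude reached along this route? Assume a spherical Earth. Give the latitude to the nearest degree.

The great circle lies in the plane with unit normal n̂ = (p₁ × p₂)/|p₁ × p₂|.
Here n̂_z ≈ +0.882; the vertex latitude is φ_max = arccos|n̂_z| ≈ 28.2°.
Check via Clairaut: cos φ_max = |cos φ₁| · sin C = cos(26.0°)·sin(101.2°) ≈ 0.882, again giving ≈ 28.2°.

≈ -28°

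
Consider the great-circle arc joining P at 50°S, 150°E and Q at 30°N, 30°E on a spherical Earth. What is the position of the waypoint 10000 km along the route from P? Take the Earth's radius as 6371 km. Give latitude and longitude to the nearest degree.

Convert each endpoint to a unit vector on the sphere (x = cos φ cos λ, y = cos φ sin λ, z = sin φ).
The central angle between the endpoints is δ = arccos(p₁·p₂) ≈ 2.293 rad (131.4°). The total great-circle distance is δ·R ≈ 2.293 × 6371 ≈ 14611 km, so the target fraction is f = 10000/14611 ≈ 0.684.
Interpolate at f ≈ 0.684 with slerp weights a = sin((1−f)δ)/sin δ ≈ 0.883, b = sin(fδ)/sin δ ≈ 1.333.
p = a·p₁ + b·p₂ ≈ (0.508, 0.861, -0.010); φ = arcsin(p_z) ≈ -0.56°, λ = atan2(p_y, p_x) ≈ 59.44°.

≈ 1°S, 59°E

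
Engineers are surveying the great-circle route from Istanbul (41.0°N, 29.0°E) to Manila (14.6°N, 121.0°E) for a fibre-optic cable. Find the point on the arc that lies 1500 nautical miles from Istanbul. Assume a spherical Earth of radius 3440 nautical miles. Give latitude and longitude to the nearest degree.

≈ (42°N, 62°E)

Write both endpoints as unit vectors p₁, p₂ with components (cos φ cos λ, cos φ sin λ, sin φ).
The central angle between the endpoints is δ = arccos(p₁·p₂) ≈ 1.430 rad (82.0°). The total great-circle distance is δ·R ≈ 1.430 × 3440 ≈ 4921 nmi, so the target fraction is f = 1500/4921 ≈ 0.305.
Interpolate at f ≈ 0.305 with slerp weights a = sin((1−f)δ)/sin δ ≈ 0.847, b = sin(fδ)/sin δ ≈ 0.427.
p = a·p₁ + b·p₂ ≈ (0.346, 0.664, 0.663); φ = arcsin(p_z) ≈ 41.53°, λ = atan2(p_y, p_x) ≈ 62.44°.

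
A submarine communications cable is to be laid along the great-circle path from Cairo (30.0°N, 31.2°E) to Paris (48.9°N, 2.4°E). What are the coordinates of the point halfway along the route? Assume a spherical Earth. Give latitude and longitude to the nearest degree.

≈ 40°N, 19°E

Write both endpoints as unit vectors p₁, p₂ with components (cos φ cos λ, cos φ sin λ, sin φ).
The central angle between the endpoints is δ = arccos(p₁·p₂) ≈ 0.504 rad (28.9°).
Interpolate at f = 1/2 with slerp weights a = sin((1−f)δ)/sin δ ≈ 0.516, b = sin(fδ)/sin δ ≈ 0.516.
p = a·p₁ + b·p₂ ≈ (0.722, 0.246, 0.647); φ = arcsin(p_z) ≈ 40.33°, λ = atan2(p_y, p_x) ≈ 18.81°.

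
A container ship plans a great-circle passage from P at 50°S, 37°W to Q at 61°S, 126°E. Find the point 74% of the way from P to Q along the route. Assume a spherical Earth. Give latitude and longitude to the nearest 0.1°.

Write both endpoints as unit vectors p₁, p₂ with components (cos φ cos λ, cos φ sin λ, sin φ).
The central angle between the endpoints is δ = arccos(p₁·p₂) ≈ 1.190 rad (68.2°).
Interpolate at f = 0.74 with slerp weights a = sin((1−f)δ)/sin δ ≈ 0.328, b = sin(fδ)/sin δ ≈ 0.831.
p = a·p₁ + b·p₂ ≈ (-0.068, 0.199, -0.978); φ = arcsin(p_z) ≈ -77.86°, λ = atan2(p_y, p_x) ≈ 108.96°.

≈ 77.9°S, 109.0°E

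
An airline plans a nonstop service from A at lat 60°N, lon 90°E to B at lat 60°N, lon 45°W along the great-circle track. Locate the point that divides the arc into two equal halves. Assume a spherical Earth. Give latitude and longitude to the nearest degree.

Convert each endpoint to a unit vector on the sphere (x = cos φ cos λ, y = cos φ sin λ, z = sin φ).
The central angle between the endpoints is δ = arccos(p₁·p₂) ≈ 0.960 rad (55.0°).
Interpolate at f = 1/2 with slerp weights a = sin((1−f)δ)/sin δ ≈ 0.564, b = sin(fδ)/sin δ ≈ 0.564.
p = a·p₁ + b·p₂ ≈ (0.199, 0.083, 0.976); φ = arcsin(p_z) ≈ 77.54°, λ = atan2(p_y, p_x) ≈ 22.50°.

≈ lat 78°N, lon 23°E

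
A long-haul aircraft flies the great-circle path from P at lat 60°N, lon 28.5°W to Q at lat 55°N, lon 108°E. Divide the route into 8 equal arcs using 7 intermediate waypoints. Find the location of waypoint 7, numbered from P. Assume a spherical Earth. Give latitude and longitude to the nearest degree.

≈ lat 62°N, lon 102°E

Write both endpoints as unit vectors p₁, p₂ with components (cos φ cos λ, cos φ sin λ, sin φ).
The central angle between the endpoints is δ = arccos(p₁·p₂) ≈ 1.046 rad (59.9°).
Interpolate at f = 7/8 with slerp weights a = sin((1−f)δ)/sin δ ≈ 0.151, b = sin(fδ)/sin δ ≈ 0.916.
p = a·p₁ + b·p₂ ≈ (-0.096, 0.464, 0.881); φ = arcsin(p_z) ≈ 61.73°, λ = atan2(p_y, p_x) ≈ 101.72°.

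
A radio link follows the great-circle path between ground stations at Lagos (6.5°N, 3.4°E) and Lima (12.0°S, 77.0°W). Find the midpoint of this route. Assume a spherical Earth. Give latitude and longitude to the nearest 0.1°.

Write both endpoints as unit vectors p₁, p₂ with components (cos φ cos λ, cos φ sin λ, sin φ).
The central angle between the endpoints is δ = arccos(p₁·p₂) ≈ 1.432 rad (82.0°).
Interpolate at f = 1/2 with slerp weights a = sin((1−f)δ)/sin δ ≈ 0.663, b = sin(fδ)/sin δ ≈ 0.663.
p = a·p₁ + b·p₂ ≈ (0.803, -0.593, -0.063); φ = arcsin(p_z) ≈ -3.60°, λ = atan2(p_y, p_x) ≈ -36.42°.

≈ 3.6°S, 36.4°W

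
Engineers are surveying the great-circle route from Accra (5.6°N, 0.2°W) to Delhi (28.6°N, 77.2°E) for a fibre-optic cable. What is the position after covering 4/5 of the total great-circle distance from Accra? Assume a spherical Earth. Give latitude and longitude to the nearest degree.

Convert each endpoint to a unit vector on the sphere (x = cos φ cos λ, y = cos φ sin λ, z = sin φ).
The central angle between the endpoints is δ = arccos(p₁·p₂) ≈ 1.331 rad (76.3°).
Interpolate at f = 4/5 with slerp weights a = sin((1−f)δ)/sin δ ≈ 0.271, b = sin(fδ)/sin δ ≈ 0.900.
p = a·p₁ + b·p₂ ≈ (0.445, 0.770, 0.457); φ = arcsin(p_z) ≈ 27.23°, λ = atan2(p_y, p_x) ≈ 59.99°.

≈ (27°N, 60°E)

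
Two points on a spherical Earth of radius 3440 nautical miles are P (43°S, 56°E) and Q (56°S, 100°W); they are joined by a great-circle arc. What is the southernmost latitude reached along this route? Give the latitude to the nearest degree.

The great circle lies in the plane with unit normal n̂ = (p₁ × p₂)/|p₁ × p₂|.
Here n̂_z ≈ -0.169; the vertex latitude is φ_max = arccos|n̂_z| ≈ 80.2°.
Check via Clairaut: cos φ_max = |cos φ₁| · sin C = cos(43.0°)·sin(166.6°) ≈ 0.169, again giving ≈ 80.2°.

≈ 80°S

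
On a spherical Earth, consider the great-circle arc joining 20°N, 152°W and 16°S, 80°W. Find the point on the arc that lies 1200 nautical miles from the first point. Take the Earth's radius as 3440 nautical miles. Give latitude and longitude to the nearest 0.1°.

≈ 11.7°N, 133.0°W

Write both endpoints as unit vectors p₁, p₂ with components (cos φ cos λ, cos φ sin λ, sin φ).
The central angle between the endpoints is δ = arccos(p₁·p₂) ≈ 1.385 rad (79.3°). The total great-circle distance is δ·R ≈ 1.385 × 3440 ≈ 4764 nmi, so the target fraction is f = 1200/4764 ≈ 0.252.
Interpolate at f ≈ 0.252 with slerp weights a = sin((1−f)δ)/sin δ ≈ 0.875, b = sin(fδ)/sin δ ≈ 0.348.
p = a·p₁ + b·p₂ ≈ (-0.668, -0.715, 0.204); φ = arcsin(p_z) ≈ 11.75°, λ = atan2(p_y, p_x) ≈ -133.05°.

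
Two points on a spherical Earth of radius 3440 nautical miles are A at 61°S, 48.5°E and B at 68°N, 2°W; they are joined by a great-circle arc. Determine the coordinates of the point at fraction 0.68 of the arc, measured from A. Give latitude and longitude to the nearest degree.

Write both endpoints as unit vectors p₁, p₂ with components (cos φ cos λ, cos φ sin λ, sin φ).
The central angle between the endpoints is δ = arccos(p₁·p₂) ≈ 2.340 rad (134.1°).
Interpolate at f = 0.68 with slerp weights a = sin((1−f)δ)/sin δ ≈ 0.947, b = sin(fδ)/sin δ ≈ 1.391.
p = a·p₁ + b·p₂ ≈ (0.825, 0.326, 0.461); φ = arcsin(p_z) ≈ 27.48°, λ = atan2(p_y, p_x) ≈ 21.54°.

≈ 27°N, 22°E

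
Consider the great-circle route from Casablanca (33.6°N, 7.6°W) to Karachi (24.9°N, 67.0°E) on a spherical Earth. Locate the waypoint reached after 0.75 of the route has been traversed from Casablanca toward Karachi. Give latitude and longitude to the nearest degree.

≈ (31°N, 50°E)

From cos δ = sin φ₁ sin φ₂ + cos φ₁ cos φ₂ cos Δλ, the central angle is δ ≈ 1.122 rad (64.3°).
Interpolate at f = 0.75 with slerp weights a = sin((1−f)δ)/sin δ ≈ 0.307, b = sin(fδ)/sin δ ≈ 0.828.
p = a·p₁ + b·p₂ ≈ (0.547, 0.657, 0.519); φ = arcsin(p_z) ≈ 31.23°, λ = atan2(p_y, p_x) ≈ 50.23°.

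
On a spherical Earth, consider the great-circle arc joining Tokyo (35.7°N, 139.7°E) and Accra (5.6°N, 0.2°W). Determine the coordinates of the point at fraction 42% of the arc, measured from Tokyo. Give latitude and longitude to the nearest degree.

≈ (50°N, 68°E)

The haversine formula gives a central angle δ ≈ 2.167 rad (124.1°) between the endpoints.
Interpolate at f = 0.42 with slerp weights a = sin((1−f)δ)/sin δ ≈ 1.149, b = sin(fδ)/sin δ ≈ 0.954.
p = a·p₁ + b·p₂ ≈ (0.238, 0.600, 0.764); φ = arcsin(p_z) ≈ 49.79°, λ = atan2(p_y, p_x) ≈ 68.40°.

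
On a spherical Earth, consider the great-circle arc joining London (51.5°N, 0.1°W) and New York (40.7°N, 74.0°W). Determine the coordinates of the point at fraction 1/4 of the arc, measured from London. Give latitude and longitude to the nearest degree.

≈ 54°N, 20°W

Convert each endpoint to a unit vector on the sphere (x = cos φ cos λ, y = cos φ sin λ, z = sin φ).
The central angle between the endpoints is δ = arccos(p₁·p₂) ≈ 0.875 rad (50.1°).
Interpolate at f = 1/4 with slerp weights a = sin((1−f)δ)/sin δ ≈ 0.795, b = sin(fδ)/sin δ ≈ 0.283.
p = a·p₁ + b·p₂ ≈ (0.554, -0.207, 0.806); φ = arcsin(p_z) ≈ 53.75°, λ = atan2(p_y, p_x) ≈ -20.48°.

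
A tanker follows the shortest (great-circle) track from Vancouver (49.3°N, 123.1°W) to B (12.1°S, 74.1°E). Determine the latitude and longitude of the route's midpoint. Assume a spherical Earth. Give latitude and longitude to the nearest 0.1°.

The haversine formula gives a central angle δ ≈ 2.447 rad (140.2°) between the endpoints.
Interpolate at f = 1/2 with slerp weights a = sin((1−f)δ)/sin δ ≈ 1.468, b = sin(fδ)/sin δ ≈ 1.468.
p = a·p₁ + b·p₂ ≈ (-0.130, 0.579, 0.805); φ = arcsin(p_z) ≈ 53.64°, λ = atan2(p_y, p_x) ≈ 102.62°.

≈ (53.6°N, 102.6°E)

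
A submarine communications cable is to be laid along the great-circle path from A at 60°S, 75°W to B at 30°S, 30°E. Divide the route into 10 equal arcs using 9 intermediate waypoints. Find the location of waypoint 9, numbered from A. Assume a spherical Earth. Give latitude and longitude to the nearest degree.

From cos δ = sin φ₁ sin φ₂ + cos φ₁ cos φ₂ cos Δλ, the central angle is δ ≈ 1.244 rad (71.3°).
Interpolate at f = 9/10 with slerp weights a = sin((1−f)δ)/sin δ ≈ 0.131, b = sin(fδ)/sin δ ≈ 0.950.
p = a·p₁ + b·p₂ ≈ (0.730, 0.348, -0.589); φ = arcsin(p_z) ≈ -36.06°, λ = atan2(p_y, p_x) ≈ 25.51°.

≈ 36°S, 26°E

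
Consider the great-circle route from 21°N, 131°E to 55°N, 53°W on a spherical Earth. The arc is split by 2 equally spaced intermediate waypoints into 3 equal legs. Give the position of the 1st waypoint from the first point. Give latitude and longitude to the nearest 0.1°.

Convert each endpoint to a unit vector on the sphere (x = cos φ cos λ, y = cos φ sin λ, z = sin φ).
The central angle between the endpoints is δ = arccos(p₁·p₂) ≈ 1.814 rad (103.9°).
Interpolate at f = 1/3 with slerp weights a = sin((1−f)δ)/sin δ ≈ 0.964, b = sin(fδ)/sin δ ≈ 0.586.
p = a·p₁ + b·p₂ ≈ (-0.388, 0.411, 0.825); φ = arcsin(p_z) ≈ 55.60°, λ = atan2(p_y, p_x) ≈ 133.38°.

≈ 55.6°N, 133.4°E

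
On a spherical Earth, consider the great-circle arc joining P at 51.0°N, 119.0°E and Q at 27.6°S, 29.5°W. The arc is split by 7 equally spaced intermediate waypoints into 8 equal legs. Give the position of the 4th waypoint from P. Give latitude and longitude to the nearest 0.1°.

≈ 33.2°N, 13.7°E

From cos δ = sin φ₁ sin φ₂ + cos φ₁ cos φ₂ cos Δλ, the central angle is δ ≈ 2.560 rad (146.7°).
Interpolate at f = 4/8 with slerp weights a = sin((1−f)δ)/sin δ ≈ 1.744, b = sin(fδ)/sin δ ≈ 1.744.
p = a·p₁ + b·p₂ ≈ (0.813, 0.199, 0.547); φ = arcsin(p_z) ≈ 33.18°, λ = atan2(p_y, p_x) ≈ 13.74°.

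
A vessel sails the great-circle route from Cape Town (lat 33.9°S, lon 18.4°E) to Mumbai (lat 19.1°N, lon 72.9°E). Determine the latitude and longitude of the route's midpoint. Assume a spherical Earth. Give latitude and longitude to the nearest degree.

≈ lat 8°S, lon 48°E

From cos δ = sin φ₁ sin φ₂ + cos φ₁ cos φ₂ cos Δλ, the central angle is δ ≈ 1.294 rad (74.2°).
Interpolate at f = 1/2 with slerp weights a = sin((1−f)δ)/sin δ ≈ 0.627, b = sin(fδ)/sin δ ≈ 0.627.
p = a·p₁ + b·p₂ ≈ (0.668, 0.730, -0.144); φ = arcsin(p_z) ≈ -8.31°, λ = atan2(p_y, p_x) ≈ 47.56°.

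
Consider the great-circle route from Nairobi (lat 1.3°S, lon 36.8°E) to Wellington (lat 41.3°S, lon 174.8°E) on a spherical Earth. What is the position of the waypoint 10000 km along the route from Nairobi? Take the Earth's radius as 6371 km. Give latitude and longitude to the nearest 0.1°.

Write both endpoints as unit vectors p₁, p₂ with components (cos φ cos λ, cos φ sin λ, sin φ).
The central angle between the endpoints is δ = arccos(p₁·p₂) ≈ 2.145 rad (122.9°). The total great-circle distance is δ·R ≈ 2.145 × 6371 ≈ 13666 km, so the target fraction is f = 10000/13666 ≈ 0.732.
Interpolate at f ≈ 0.732 with slerp weights a = sin((1−f)δ)/sin δ ≈ 0.648, b = sin(fδ)/sin δ ≈ 1.191.
p = a·p₁ + b·p₂ ≈ (-0.372, 0.469, -0.801); φ = arcsin(p_z) ≈ -53.20°, λ = atan2(p_y, p_x) ≈ 128.43°.

≈ lat 53.2°S, lon 128.4°E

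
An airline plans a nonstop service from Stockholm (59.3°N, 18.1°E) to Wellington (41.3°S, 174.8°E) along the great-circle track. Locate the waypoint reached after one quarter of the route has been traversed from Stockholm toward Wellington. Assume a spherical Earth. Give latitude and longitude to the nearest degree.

From cos δ = sin φ₁ sin φ₂ + cos φ₁ cos φ₂ cos Δλ, the central angle is δ ≈ 2.738 rad (156.9°).
Interpolate at f = 1/4 with slerp weights a = sin((1−f)δ)/sin δ ≈ 2.257, b = sin(fδ)/sin δ ≈ 1.611.
p = a·p₁ + b·p₂ ≈ (-0.110, 0.468, 0.877); φ = arcsin(p_z) ≈ 61.28°, λ = atan2(p_y, p_x) ≈ 103.28°.

≈ 61°N, 103°E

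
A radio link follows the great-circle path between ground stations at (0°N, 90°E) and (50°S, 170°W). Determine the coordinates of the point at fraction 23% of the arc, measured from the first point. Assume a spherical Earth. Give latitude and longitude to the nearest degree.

≈ (17°S, 105°E)

Write both endpoints as unit vectors p₁, p₂ with components (cos φ cos λ, cos φ sin λ, sin φ).
The central angle between the endpoints is δ = arccos(p₁·p₂) ≈ 1.683 rad (96.4°).
Interpolate at f = 0.23 with slerp weights a = sin((1−f)δ)/sin δ ≈ 0.968, b = sin(fδ)/sin δ ≈ 0.380.
p = a·p₁ + b·p₂ ≈ (-0.240, 0.926, -0.291); φ = arcsin(p_z) ≈ -16.91°, λ = atan2(p_y, p_x) ≈ 104.55°.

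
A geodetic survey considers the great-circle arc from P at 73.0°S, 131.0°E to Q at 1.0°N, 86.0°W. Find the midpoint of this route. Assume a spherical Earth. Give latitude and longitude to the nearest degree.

≈ 50°S, 99°W

Convert each endpoint to a unit vector on the sphere (x = cos φ cos λ, y = cos φ sin λ, z = sin φ).
The central angle between the endpoints is δ = arccos(p₁·p₂) ≈ 1.824 rad (104.5°).
Interpolate at f = 1/2 with slerp weights a = sin((1−f)δ)/sin δ ≈ 0.817, b = sin(fδ)/sin δ ≈ 0.817.
p = a·p₁ + b·p₂ ≈ (-0.100, -0.634, -0.767); φ = arcsin(p_z) ≈ -50.05°, λ = atan2(p_y, p_x) ≈ -98.93°.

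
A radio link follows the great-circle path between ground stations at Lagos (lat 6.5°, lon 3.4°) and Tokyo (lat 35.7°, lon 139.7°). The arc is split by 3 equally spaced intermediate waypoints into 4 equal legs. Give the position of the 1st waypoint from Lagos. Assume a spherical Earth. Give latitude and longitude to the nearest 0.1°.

From cos δ = sin φ₁ sin φ₂ + cos φ₁ cos φ₂ cos Δλ, the central angle is δ ≈ 2.114 rad (121.1°).
Interpolate at f = 1/4 with slerp weights a = sin((1−f)δ)/sin δ ≈ 1.168, b = sin(fδ)/sin δ ≈ 0.589.
p = a·p₁ + b·p₂ ≈ (0.794, 0.378, 0.476); φ = arcsin(p_z) ≈ 28.43°, λ = atan2(p_y, p_x) ≈ 25.49°.

≈ lat 28.4°, lon 25.5°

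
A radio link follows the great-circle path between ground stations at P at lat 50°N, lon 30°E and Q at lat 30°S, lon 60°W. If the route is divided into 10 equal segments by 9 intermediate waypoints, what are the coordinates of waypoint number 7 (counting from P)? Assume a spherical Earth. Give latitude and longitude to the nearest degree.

Convert each endpoint to a unit vector on the sphere (x = cos φ cos λ, y = cos φ sin λ, z = sin φ).
The central angle between the endpoints is δ = arccos(p₁·p₂) ≈ 1.964 rad (112.5°).
Interpolate at f = 7/10 with slerp weights a = sin((1−f)δ)/sin δ ≈ 0.602, b = sin(fδ)/sin δ ≈ 1.062.
p = a·p₁ + b·p₂ ≈ (0.795, -0.603, -0.070); φ = arcsin(p_z) ≈ -4.02°, λ = atan2(p_y, p_x) ≈ -37.19°.

≈ lat 4°S, lon 37°W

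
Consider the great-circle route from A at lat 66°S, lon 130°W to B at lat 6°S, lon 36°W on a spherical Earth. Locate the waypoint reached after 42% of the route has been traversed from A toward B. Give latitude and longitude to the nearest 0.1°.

≈ lat 49.7°S, lon 64.8°W

From cos δ = sin φ₁ sin φ₂ + cos φ₁ cos φ₂ cos Δλ, the central angle is δ ≈ 1.503 rad (86.1°).
Interpolate at f = 0.42 with slerp weights a = sin((1−f)δ)/sin δ ≈ 0.767, b = sin(fδ)/sin δ ≈ 0.592.
p = a·p₁ + b·p₂ ≈ (0.275, -0.585, -0.763); φ = arcsin(p_z) ≈ -49.72°, λ = atan2(p_y, p_x) ≈ -64.79°.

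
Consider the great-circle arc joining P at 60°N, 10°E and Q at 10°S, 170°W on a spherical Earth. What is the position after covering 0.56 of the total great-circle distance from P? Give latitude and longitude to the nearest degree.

Write both endpoints as unit vectors p₁, p₂ with components (cos φ cos λ, cos φ sin λ, sin φ).
The central angle between the endpoints is δ = arccos(p₁·p₂) ≈ 2.269 rad (130.0°).
Interpolate at f = 0.56 with slerp weights a = sin((1−f)δ)/sin δ ≈ 1.097, b = sin(fδ)/sin δ ≈ 1.247.
p = a·p₁ + b·p₂ ≈ (-0.669, -0.118, 0.734); φ = arcsin(p_z) ≈ 47.20°, λ = atan2(p_y, p_x) ≈ -170.00°.

≈ 47°N, 170°W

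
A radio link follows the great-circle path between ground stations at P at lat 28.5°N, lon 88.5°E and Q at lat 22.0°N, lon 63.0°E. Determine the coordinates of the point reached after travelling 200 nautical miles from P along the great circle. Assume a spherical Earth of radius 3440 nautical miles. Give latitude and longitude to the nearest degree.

From cos δ = sin φ₁ sin φ₂ + cos φ₁ cos φ₂ cos Δλ, the central angle is δ ≈ 0.417 rad (23.9°). The total great-circle distance is δ·R ≈ 0.417 × 3440 ≈ 1435 nmi, so the target fraction is f = 200/1435 ≈ 0.139.
Interpolate at f ≈ 0.139 with slerp weights a = sin((1−f)δ)/sin δ ≈ 0.867, b = sin(fδ)/sin δ ≈ 0.143.
p = a·p₁ + b·p₂ ≈ (0.080, 0.880, 0.468); φ = arcsin(p_z) ≈ 27.87°, λ = atan2(p_y, p_x) ≈ 84.79°.

≈ lat 28°N, lon 85°E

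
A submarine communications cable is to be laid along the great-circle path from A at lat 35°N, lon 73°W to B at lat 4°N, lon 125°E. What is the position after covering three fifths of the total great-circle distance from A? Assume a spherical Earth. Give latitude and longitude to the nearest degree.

≈ lat 53°N, lon 156°E

Convert each endpoint to a unit vector on the sphere (x = cos φ cos λ, y = cos φ sin λ, z = sin φ).
The central angle between the endpoints is δ = arccos(p₁·p₂) ≈ 2.400 rad (137.5°).
Interpolate at f = 3/5 with slerp weights a = sin((1−f)δ)/sin δ ≈ 1.212, b = sin(fδ)/sin δ ≈ 1.467.
p = a·p₁ + b·p₂ ≈ (-0.549, 0.249, 0.798); φ = arcsin(p_z) ≈ 52.90°, λ = atan2(p_y, p_x) ≈ 155.58°.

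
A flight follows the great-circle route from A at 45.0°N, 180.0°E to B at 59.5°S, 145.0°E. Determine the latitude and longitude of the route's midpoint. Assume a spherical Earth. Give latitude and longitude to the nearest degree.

≈ 8°S, 165°E

Write both endpoints as unit vectors p₁, p₂ with components (cos φ cos λ, cos φ sin λ, sin φ).
The central angle between the endpoints is δ = arccos(p₁·p₂) ≈ 1.892 rad (108.4°).
Interpolate at f = 1/2 with slerp weights a = sin((1−f)δ)/sin δ ≈ 0.855, b = sin(fδ)/sin δ ≈ 0.855.
p = a·p₁ + b·p₂ ≈ (-0.960, 0.249, -0.132); φ = arcsin(p_z) ≈ -7.59°, λ = atan2(p_y, p_x) ≈ 165.47°.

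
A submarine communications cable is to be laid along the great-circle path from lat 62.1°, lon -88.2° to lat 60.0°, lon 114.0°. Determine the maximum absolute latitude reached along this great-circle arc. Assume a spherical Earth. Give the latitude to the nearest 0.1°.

≈ 83.9°

The great circle lies in the plane with unit normal n̂ = (p₁ × p₂)/|p₁ × p₂|.
Here n̂_z ≈ -0.106; the vertex latitude is φ_max = arccos|n̂_z| ≈ 83.9°.
Check via Clairaut: cos φ_max = |cos φ₁| · sin C = cos(62.1°)·sin(13.1°) ≈ 0.106, again giving ≈ 83.9°.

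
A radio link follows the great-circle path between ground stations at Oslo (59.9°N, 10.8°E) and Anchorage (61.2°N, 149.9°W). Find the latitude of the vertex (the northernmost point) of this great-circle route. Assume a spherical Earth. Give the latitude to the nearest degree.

The great circle lies in the plane with unit normal n̂ = (p₁ × p₂)/|p₁ × p₂|.
Here n̂_z ≈ -0.094; the vertex latitude is φ_max = arccos|n̂_z| ≈ 84.6°.

≈ 85°N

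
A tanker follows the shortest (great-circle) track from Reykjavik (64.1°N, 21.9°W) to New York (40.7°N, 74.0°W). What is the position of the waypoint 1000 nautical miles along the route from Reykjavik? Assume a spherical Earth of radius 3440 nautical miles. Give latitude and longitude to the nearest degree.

The haversine formula gives a central angle δ ≈ 0.660 rad (37.8°) between the endpoints. The total great-circle distance is δ·R ≈ 0.660 × 3440 ≈ 2270 nmi, so the target fraction is f = 1000/2270 ≈ 0.440.
Interpolate at f ≈ 0.440 with slerp weights a = sin((1−f)δ)/sin δ ≈ 0.589, b = sin(fδ)/sin δ ≈ 0.468.
p = a·p₁ + b·p₂ ≈ (0.336, -0.437, 0.834); φ = arcsin(p_z) ≈ 56.56°, λ = atan2(p_y, p_x) ≈ -52.40°.

≈ 57°N, 52°W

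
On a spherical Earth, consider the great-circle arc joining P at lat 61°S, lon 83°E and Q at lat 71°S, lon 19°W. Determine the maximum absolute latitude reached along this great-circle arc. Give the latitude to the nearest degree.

≈ 75°S

The great circle lies in the plane with unit normal n̂ = (p₁ × p₂)/|p₁ × p₂|.
Here n̂_z ≈ -0.254; the vertex latitude is φ_max = arccos|n̂_z| ≈ 75.3°.
Check via Clairaut: cos φ_max = |cos φ₁| · sin C = cos(61.0°)·sin(148.4°) ≈ 0.254, again giving ≈ 75.3°.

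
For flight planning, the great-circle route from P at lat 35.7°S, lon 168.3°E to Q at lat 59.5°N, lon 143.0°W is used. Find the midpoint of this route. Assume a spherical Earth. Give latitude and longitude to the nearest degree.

Convert each endpoint to a unit vector on the sphere (x = cos φ cos λ, y = cos φ sin λ, z = sin φ).
The central angle between the endpoints is δ = arccos(p₁·p₂) ≈ 1.804 rad (103.3°).
Interpolate at f = 1/2 with slerp weights a = sin((1−f)δ)/sin δ ≈ 0.806, b = sin(fδ)/sin δ ≈ 0.806.
p = a·p₁ + b·p₂ ≈ (-0.968, -0.113, 0.224); φ = arcsin(p_z) ≈ 12.96°, λ = atan2(p_y, p_x) ≈ -173.31°.

≈ lat 13°N, lon 173°W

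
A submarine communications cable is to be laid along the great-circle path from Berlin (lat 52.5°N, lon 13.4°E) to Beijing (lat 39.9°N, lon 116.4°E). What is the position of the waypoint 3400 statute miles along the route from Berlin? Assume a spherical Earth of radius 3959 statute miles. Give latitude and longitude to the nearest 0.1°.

Convert each endpoint to a unit vector on the sphere (x = cos φ cos λ, y = cos φ sin λ, z = sin φ).
The central angle between the endpoints is δ = arccos(p₁·p₂) ≈ 1.155 rad (66.2°). The total great-circle distance is δ·R ≈ 1.155 × 3959 ≈ 4573 mi, so the target fraction is f = 3400/4573 ≈ 0.743.
Interpolate at f ≈ 0.743 with slerp weights a = sin((1−f)δ)/sin δ ≈ 0.319, b = sin(fδ)/sin δ ≈ 0.828.
p = a·p₁ + b·p₂ ≈ (-0.093, 0.614, 0.784); φ = arcsin(p_z) ≈ 51.63°, λ = atan2(p_y, p_x) ≈ 98.64°.

≈ lat 51.6°N, lon 98.6°E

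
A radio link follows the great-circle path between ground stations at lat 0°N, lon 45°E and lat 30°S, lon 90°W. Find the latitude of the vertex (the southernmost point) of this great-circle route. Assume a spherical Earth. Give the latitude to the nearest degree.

≈ 39°S

The great circle lies in the plane with unit normal n̂ = (p₁ × p₂)/|p₁ × p₂|.
Here n̂_z ≈ -0.775; the vertex latitude is φ_max = arccos|n̂_z| ≈ 39.2°.
Check via Clairaut: cos φ_max = |cos φ₁| · sin C = cos(0.0°)·sin(129.2°) ≈ 0.775, again giving ≈ 39.2°.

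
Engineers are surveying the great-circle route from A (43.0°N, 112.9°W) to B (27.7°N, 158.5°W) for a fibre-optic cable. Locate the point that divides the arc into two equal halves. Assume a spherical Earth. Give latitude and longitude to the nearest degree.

≈ (38°N, 138°W)

Write both endpoints as unit vectors p₁, p₂ with components (cos φ cos λ, cos φ sin λ, sin φ).
The central angle between the endpoints is δ = arccos(p₁·p₂) ≈ 0.692 rad (39.6°).
Interpolate at f = 1/2 with slerp weights a = sin((1−f)δ)/sin δ ≈ 0.531, b = sin(fδ)/sin δ ≈ 0.531.
p = a·p₁ + b·p₂ ≈ (-0.589, -0.531, 0.610); φ = arcsin(p_z) ≈ 37.56°, λ = atan2(p_y, p_x) ≈ -137.99°.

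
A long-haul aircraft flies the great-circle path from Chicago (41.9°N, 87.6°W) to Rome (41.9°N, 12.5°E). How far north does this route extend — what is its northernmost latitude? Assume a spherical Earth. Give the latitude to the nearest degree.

≈ 54°N

The great circle lies in the plane with unit normal n̂ = (p₁ × p₂)/|p₁ × p₂|.
Here n̂_z ≈ +0.582; the vertex latitude is φ_max = arccos|n̂_z| ≈ 54.4°.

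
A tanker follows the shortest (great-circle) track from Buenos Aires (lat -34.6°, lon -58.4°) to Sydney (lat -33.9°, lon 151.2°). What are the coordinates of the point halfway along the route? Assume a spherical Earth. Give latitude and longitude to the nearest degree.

≈ lat -69°, lon -135°

The haversine formula gives a central angle δ ≈ 1.852 rad (106.1°) between the endpoints.
Interpolate at f = 1/2 with slerp weights a = sin((1−f)δ)/sin δ ≈ 0.832, b = sin(fδ)/sin δ ≈ 0.832.
p = a·p₁ + b·p₂ ≈ (-0.246, -0.251, -0.936); φ = arcsin(p_z) ≈ -69.43°, λ = atan2(p_y, p_x) ≈ -134.50°.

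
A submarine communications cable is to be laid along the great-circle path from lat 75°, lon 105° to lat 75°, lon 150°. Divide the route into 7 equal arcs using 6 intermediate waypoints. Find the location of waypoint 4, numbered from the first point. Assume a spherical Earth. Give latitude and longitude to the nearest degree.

From cos δ = sin φ₁ sin φ₂ + cos φ₁ cos φ₂ cos Δλ, the central angle is δ ≈ 0.198 rad (11.4°).
Interpolate at f = 4/7 with slerp weights a = sin((1−f)δ)/sin δ ≈ 0.431, b = sin(fδ)/sin δ ≈ 0.574.
p = a·p₁ + b·p₂ ≈ (-0.158, 0.182, 0.971); φ = arcsin(p_z) ≈ 76.07°, λ = atan2(p_y, p_x) ≈ 130.88°.

≈ lat 76°, lon 131°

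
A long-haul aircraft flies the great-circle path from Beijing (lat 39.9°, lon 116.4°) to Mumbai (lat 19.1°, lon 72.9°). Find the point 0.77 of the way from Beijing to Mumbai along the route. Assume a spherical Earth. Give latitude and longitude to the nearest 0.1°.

From cos δ = sin φ₁ sin φ₂ + cos φ₁ cos φ₂ cos Δλ, the central angle is δ ≈ 0.744 rad (42.6°).
Interpolate at f = 0.77 with slerp weights a = sin((1−f)δ)/sin δ ≈ 0.251, b = sin(fδ)/sin δ ≈ 0.800.
p = a·p₁ + b·p₂ ≈ (0.137, 0.896, 0.423); φ = arcsin(p_z) ≈ 25.04°, λ = atan2(p_y, p_x) ≈ 81.33°.

≈ lat 25.0°, lon 81.3°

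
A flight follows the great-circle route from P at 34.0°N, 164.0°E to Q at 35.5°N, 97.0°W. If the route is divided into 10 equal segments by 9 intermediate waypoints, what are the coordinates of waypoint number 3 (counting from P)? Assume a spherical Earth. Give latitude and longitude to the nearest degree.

≈ 44°N, 169°W

Convert each endpoint to a unit vector on the sphere (x = cos φ cos λ, y = cos φ sin λ, z = sin φ).
The central angle between the endpoints is δ = arccos(p₁·p₂) ≈ 1.350 rad (77.3°).
Interpolate at f = 3/10 with slerp weights a = sin((1−f)δ)/sin δ ≈ 0.831, b = sin(fδ)/sin δ ≈ 0.404.
p = a·p₁ + b·p₂ ≈ (-0.702, -0.136, 0.699); φ = arcsin(p_z) ≈ 44.34°, λ = atan2(p_y, p_x) ≈ -169.00°.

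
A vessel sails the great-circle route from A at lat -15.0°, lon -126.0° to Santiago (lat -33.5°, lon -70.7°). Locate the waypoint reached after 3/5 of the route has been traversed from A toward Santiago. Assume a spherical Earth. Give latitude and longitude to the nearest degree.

≈ lat -29°, lon -95°

From cos δ = sin φ₁ sin φ₂ + cos φ₁ cos φ₂ cos Δλ, the central angle is δ ≈ 0.926 rad (53.0°).
Interpolate at f = 3/5 with slerp weights a = sin((1−f)δ)/sin δ ≈ 0.453, b = sin(fδ)/sin δ ≈ 0.660.
p = a·p₁ + b·p₂ ≈ (-0.075, -0.873, -0.481); φ = arcsin(p_z) ≈ -28.78°, λ = atan2(p_y, p_x) ≈ -94.92°.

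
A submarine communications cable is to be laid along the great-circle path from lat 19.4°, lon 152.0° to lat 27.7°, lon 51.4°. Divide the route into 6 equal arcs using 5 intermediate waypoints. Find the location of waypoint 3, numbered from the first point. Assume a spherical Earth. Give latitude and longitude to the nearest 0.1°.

≈ lat 34.3°, lon 103.9°

From cos δ = sin φ₁ sin φ₂ + cos φ₁ cos φ₂ cos Δλ, the central angle is δ ≈ 1.570 rad (90.0°).
Interpolate at f = 3/6 with slerp weights a = sin((1−f)δ)/sin δ ≈ 0.707, b = sin(fδ)/sin δ ≈ 0.707.
p = a·p₁ + b·p₂ ≈ (-0.198, 0.802, 0.563); φ = arcsin(p_z) ≈ 34.29°, λ = atan2(p_y, p_x) ≈ 103.88°.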